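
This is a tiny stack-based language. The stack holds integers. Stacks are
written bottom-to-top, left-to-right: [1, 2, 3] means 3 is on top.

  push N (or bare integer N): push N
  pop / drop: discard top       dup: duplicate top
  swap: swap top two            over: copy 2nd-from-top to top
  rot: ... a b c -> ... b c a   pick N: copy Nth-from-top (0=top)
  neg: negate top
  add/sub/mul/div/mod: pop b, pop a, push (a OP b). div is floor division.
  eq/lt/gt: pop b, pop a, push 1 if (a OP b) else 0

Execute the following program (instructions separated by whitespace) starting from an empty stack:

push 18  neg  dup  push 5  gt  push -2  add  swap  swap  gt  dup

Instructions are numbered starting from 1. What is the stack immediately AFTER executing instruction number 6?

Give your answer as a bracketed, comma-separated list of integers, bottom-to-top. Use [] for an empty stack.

Step 1 ('push 18'): [18]
Step 2 ('neg'): [-18]
Step 3 ('dup'): [-18, -18]
Step 4 ('push 5'): [-18, -18, 5]
Step 5 ('gt'): [-18, 0]
Step 6 ('push -2'): [-18, 0, -2]

Answer: [-18, 0, -2]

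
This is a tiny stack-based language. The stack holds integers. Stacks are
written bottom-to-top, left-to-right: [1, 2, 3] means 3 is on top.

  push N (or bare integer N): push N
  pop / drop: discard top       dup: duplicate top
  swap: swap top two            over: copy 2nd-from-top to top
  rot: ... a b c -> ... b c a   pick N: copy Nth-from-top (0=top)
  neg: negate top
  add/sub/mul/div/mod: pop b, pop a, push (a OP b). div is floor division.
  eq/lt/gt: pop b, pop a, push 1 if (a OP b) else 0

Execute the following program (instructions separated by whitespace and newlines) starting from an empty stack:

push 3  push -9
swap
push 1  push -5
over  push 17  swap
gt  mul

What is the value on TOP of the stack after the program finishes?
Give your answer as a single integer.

After 'push 3': [3]
After 'push -9': [3, -9]
After 'swap': [-9, 3]
After 'push 1': [-9, 3, 1]
After 'push -5': [-9, 3, 1, -5]
After 'over': [-9, 3, 1, -5, 1]
After 'push 17': [-9, 3, 1, -5, 1, 17]
After 'swap': [-9, 3, 1, -5, 17, 1]
After 'gt': [-9, 3, 1, -5, 1]
After 'mul': [-9, 3, 1, -5]

Answer: -5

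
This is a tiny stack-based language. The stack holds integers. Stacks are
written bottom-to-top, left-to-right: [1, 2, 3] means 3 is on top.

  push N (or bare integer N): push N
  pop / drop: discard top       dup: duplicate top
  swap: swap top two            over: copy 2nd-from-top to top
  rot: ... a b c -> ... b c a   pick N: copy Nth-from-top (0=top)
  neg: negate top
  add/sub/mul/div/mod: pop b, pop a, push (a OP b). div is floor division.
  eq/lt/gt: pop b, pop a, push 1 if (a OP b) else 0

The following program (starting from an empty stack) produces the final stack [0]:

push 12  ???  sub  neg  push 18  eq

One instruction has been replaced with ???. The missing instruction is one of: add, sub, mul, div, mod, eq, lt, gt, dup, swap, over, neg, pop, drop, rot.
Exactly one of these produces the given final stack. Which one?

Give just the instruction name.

Answer: dup

Derivation:
Stack before ???: [12]
Stack after ???:  [12, 12]
The instruction that transforms [12] -> [12, 12] is: dup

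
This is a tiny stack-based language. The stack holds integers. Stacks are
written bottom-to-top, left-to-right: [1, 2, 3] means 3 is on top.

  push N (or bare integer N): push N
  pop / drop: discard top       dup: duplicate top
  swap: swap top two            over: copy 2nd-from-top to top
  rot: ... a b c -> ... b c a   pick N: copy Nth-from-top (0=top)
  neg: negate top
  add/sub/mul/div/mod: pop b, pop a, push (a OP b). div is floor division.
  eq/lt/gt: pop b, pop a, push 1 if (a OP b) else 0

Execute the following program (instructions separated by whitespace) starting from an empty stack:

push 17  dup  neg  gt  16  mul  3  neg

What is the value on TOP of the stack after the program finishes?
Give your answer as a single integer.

After 'push 17': [17]
After 'dup': [17, 17]
After 'neg': [17, -17]
After 'gt': [1]
After 'push 16': [1, 16]
After 'mul': [16]
After 'push 3': [16, 3]
After 'neg': [16, -3]

Answer: -3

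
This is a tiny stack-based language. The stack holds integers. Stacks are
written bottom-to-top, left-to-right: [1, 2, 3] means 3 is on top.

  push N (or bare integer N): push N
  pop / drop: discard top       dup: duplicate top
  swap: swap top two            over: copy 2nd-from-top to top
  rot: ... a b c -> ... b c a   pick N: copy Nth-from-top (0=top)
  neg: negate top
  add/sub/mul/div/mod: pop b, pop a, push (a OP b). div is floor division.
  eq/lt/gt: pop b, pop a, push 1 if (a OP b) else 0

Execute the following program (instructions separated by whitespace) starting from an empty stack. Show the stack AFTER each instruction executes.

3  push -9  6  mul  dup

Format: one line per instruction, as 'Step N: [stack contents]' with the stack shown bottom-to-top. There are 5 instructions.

Step 1: [3]
Step 2: [3, -9]
Step 3: [3, -9, 6]
Step 4: [3, -54]
Step 5: [3, -54, -54]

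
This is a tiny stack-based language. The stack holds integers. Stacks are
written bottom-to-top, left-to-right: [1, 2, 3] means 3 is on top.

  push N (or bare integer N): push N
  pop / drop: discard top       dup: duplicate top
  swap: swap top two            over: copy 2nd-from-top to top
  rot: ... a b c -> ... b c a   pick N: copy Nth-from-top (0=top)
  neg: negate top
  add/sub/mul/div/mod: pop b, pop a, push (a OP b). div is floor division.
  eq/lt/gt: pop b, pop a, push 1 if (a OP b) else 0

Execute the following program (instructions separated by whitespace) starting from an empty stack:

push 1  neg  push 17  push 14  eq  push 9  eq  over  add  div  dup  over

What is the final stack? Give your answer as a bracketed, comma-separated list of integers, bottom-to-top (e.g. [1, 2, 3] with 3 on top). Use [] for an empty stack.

After 'push 1': [1]
After 'neg': [-1]
After 'push 17': [-1, 17]
After 'push 14': [-1, 17, 14]
After 'eq': [-1, 0]
After 'push 9': [-1, 0, 9]
After 'eq': [-1, 0]
After 'over': [-1, 0, -1]
After 'add': [-1, -1]
After 'div': [1]
After 'dup': [1, 1]
After 'over': [1, 1, 1]

Answer: [1, 1, 1]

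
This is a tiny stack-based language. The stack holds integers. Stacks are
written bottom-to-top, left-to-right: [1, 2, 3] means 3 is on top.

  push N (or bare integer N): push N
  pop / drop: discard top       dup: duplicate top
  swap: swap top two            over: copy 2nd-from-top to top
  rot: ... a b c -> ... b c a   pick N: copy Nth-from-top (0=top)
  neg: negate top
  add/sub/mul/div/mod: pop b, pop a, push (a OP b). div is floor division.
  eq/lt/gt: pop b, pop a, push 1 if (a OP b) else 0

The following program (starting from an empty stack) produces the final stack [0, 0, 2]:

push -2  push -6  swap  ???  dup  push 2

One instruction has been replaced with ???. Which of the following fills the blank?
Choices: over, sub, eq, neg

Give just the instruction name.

Stack before ???: [-6, -2]
Stack after ???:  [0]
Checking each choice:
  over: produces [-6, -2, -6, -6, 2]
  sub: produces [-4, -4, 2]
  eq: MATCH
  neg: produces [-6, 2, 2, 2]


Answer: eq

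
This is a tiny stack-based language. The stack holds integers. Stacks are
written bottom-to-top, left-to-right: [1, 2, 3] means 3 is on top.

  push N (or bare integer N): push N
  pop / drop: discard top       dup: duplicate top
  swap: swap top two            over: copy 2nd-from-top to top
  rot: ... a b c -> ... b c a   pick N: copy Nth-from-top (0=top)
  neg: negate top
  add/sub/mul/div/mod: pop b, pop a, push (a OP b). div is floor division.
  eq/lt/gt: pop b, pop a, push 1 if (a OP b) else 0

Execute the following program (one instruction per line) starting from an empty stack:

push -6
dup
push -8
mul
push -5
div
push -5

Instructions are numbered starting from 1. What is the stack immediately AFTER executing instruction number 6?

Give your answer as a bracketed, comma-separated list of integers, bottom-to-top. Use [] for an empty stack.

Answer: [-6, -10]

Derivation:
Step 1 ('push -6'): [-6]
Step 2 ('dup'): [-6, -6]
Step 3 ('push -8'): [-6, -6, -8]
Step 4 ('mul'): [-6, 48]
Step 5 ('push -5'): [-6, 48, -5]
Step 6 ('div'): [-6, -10]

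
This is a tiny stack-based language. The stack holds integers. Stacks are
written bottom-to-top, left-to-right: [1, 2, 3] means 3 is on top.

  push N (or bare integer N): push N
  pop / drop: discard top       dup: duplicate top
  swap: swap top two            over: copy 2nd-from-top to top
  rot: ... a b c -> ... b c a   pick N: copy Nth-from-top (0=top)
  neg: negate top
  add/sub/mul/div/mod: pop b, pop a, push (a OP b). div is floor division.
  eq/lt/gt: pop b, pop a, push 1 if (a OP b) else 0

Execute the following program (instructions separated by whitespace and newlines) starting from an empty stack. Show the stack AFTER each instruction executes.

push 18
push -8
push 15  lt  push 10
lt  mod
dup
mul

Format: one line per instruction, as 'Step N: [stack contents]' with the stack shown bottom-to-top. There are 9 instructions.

Step 1: [18]
Step 2: [18, -8]
Step 3: [18, -8, 15]
Step 4: [18, 1]
Step 5: [18, 1, 10]
Step 6: [18, 1]
Step 7: [0]
Step 8: [0, 0]
Step 9: [0]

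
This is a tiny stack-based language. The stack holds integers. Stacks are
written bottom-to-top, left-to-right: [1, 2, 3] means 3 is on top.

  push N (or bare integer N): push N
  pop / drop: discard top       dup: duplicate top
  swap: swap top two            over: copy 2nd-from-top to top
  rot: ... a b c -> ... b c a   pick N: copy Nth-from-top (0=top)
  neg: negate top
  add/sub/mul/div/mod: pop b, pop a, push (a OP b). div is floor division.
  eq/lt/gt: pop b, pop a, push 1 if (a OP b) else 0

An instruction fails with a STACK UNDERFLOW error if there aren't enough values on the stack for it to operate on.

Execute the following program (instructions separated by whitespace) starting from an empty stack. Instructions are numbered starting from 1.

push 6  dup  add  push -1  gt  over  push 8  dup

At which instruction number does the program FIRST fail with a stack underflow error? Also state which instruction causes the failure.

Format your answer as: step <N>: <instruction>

Step 1 ('push 6'): stack = [6], depth = 1
Step 2 ('dup'): stack = [6, 6], depth = 2
Step 3 ('add'): stack = [12], depth = 1
Step 4 ('push -1'): stack = [12, -1], depth = 2
Step 5 ('gt'): stack = [1], depth = 1
Step 6 ('over'): needs 2 value(s) but depth is 1 — STACK UNDERFLOW

Answer: step 6: over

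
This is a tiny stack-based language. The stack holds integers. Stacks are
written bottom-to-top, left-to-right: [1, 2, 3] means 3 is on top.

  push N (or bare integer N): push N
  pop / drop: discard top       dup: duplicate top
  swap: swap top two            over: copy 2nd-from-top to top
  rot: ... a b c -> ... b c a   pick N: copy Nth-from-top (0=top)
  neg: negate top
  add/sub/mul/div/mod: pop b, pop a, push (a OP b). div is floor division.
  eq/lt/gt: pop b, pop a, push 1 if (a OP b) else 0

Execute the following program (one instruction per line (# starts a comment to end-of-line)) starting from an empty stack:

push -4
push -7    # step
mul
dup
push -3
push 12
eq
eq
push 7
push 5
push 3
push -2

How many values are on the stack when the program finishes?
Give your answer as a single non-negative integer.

Answer: 6

Derivation:
After 'push -4': stack = [-4] (depth 1)
After 'push -7': stack = [-4, -7] (depth 2)
After 'mul': stack = [28] (depth 1)
After 'dup': stack = [28, 28] (depth 2)
After 'push -3': stack = [28, 28, -3] (depth 3)
After 'push 12': stack = [28, 28, -3, 12] (depth 4)
After 'eq': stack = [28, 28, 0] (depth 3)
After 'eq': stack = [28, 0] (depth 2)
After 'push 7': stack = [28, 0, 7] (depth 3)
After 'push 5': stack = [28, 0, 7, 5] (depth 4)
After 'push 3': stack = [28, 0, 7, 5, 3] (depth 5)
After 'push -2': stack = [28, 0, 7, 5, 3, -2] (depth 6)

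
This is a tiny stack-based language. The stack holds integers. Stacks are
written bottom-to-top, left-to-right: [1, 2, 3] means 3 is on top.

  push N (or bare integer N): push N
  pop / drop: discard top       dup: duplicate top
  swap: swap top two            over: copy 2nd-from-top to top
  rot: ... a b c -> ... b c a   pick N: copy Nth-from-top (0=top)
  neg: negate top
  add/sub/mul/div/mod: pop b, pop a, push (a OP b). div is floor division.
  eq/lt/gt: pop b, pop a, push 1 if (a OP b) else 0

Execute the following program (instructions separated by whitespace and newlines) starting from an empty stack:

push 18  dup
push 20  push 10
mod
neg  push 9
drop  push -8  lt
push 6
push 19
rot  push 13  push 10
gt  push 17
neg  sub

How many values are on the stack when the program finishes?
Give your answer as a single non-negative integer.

Answer: 6

Derivation:
After 'push 18': stack = [18] (depth 1)
After 'dup': stack = [18, 18] (depth 2)
After 'push 20': stack = [18, 18, 20] (depth 3)
After 'push 10': stack = [18, 18, 20, 10] (depth 4)
After 'mod': stack = [18, 18, 0] (depth 3)
After 'neg': stack = [18, 18, 0] (depth 3)
After 'push 9': stack = [18, 18, 0, 9] (depth 4)
After 'drop': stack = [18, 18, 0] (depth 3)
After 'push -8': stack = [18, 18, 0, -8] (depth 4)
After 'lt': stack = [18, 18, 0] (depth 3)
After 'push 6': stack = [18, 18, 0, 6] (depth 4)
After 'push 19': stack = [18, 18, 0, 6, 19] (depth 5)
After 'rot': stack = [18, 18, 6, 19, 0] (depth 5)
After 'push 13': stack = [18, 18, 6, 19, 0, 13] (depth 6)
After 'push 10': stack = [18, 18, 6, 19, 0, 13, 10] (depth 7)
After 'gt': stack = [18, 18, 6, 19, 0, 1] (depth 6)
After 'push 17': stack = [18, 18, 6, 19, 0, 1, 17] (depth 7)
After 'neg': stack = [18, 18, 6, 19, 0, 1, -17] (depth 7)
After 'sub': stack = [18, 18, 6, 19, 0, 18] (depth 6)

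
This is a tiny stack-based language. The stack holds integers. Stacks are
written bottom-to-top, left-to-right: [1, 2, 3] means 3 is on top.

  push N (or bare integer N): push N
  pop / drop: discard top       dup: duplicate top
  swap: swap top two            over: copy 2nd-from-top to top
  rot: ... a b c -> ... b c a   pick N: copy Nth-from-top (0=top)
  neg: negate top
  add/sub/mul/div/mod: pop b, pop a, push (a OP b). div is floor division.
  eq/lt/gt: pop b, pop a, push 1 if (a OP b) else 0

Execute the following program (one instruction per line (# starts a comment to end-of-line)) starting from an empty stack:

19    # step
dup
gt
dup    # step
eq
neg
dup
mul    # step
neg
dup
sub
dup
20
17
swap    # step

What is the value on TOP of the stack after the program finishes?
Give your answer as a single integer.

After 'push 19': [19]
After 'dup': [19, 19]
After 'gt': [0]
After 'dup': [0, 0]
After 'eq': [1]
After 'neg': [-1]
After 'dup': [-1, -1]
After 'mul': [1]
After 'neg': [-1]
After 'dup': [-1, -1]
After 'sub': [0]
After 'dup': [0, 0]
After 'push 20': [0, 0, 20]
After 'push 17': [0, 0, 20, 17]
After 'swap': [0, 0, 17, 20]

Answer: 20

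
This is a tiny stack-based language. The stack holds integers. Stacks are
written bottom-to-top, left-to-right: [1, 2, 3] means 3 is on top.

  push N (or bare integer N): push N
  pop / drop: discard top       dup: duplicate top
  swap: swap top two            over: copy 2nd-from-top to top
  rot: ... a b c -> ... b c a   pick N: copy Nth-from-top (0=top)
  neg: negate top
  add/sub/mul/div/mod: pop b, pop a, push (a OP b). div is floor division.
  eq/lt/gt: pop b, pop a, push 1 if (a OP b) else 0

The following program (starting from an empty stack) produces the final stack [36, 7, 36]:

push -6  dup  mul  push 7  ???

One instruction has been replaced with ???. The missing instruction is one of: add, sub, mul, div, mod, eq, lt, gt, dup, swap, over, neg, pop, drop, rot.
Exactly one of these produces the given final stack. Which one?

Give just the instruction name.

Answer: over

Derivation:
Stack before ???: [36, 7]
Stack after ???:  [36, 7, 36]
The instruction that transforms [36, 7] -> [36, 7, 36] is: over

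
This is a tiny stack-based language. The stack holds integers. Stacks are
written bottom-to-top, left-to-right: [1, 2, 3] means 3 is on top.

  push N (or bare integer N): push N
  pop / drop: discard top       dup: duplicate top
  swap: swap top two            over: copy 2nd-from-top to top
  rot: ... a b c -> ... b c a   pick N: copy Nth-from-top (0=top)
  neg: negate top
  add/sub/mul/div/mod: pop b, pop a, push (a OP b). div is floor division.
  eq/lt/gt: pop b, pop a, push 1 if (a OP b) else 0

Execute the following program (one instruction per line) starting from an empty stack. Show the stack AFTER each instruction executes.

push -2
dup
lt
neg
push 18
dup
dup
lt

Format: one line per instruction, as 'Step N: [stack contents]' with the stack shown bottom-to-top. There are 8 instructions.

Step 1: [-2]
Step 2: [-2, -2]
Step 3: [0]
Step 4: [0]
Step 5: [0, 18]
Step 6: [0, 18, 18]
Step 7: [0, 18, 18, 18]
Step 8: [0, 18, 0]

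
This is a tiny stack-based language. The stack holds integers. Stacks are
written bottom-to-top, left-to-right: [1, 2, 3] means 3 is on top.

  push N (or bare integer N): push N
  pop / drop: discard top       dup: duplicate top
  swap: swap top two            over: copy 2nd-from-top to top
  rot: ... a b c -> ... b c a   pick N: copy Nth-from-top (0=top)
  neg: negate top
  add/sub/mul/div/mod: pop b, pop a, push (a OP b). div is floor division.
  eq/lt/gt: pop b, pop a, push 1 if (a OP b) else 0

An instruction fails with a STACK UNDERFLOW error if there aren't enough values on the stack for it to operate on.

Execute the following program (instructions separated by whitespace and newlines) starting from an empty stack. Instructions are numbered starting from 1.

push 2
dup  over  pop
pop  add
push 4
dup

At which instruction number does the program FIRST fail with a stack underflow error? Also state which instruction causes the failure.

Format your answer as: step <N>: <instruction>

Answer: step 6: add

Derivation:
Step 1 ('push 2'): stack = [2], depth = 1
Step 2 ('dup'): stack = [2, 2], depth = 2
Step 3 ('over'): stack = [2, 2, 2], depth = 3
Step 4 ('pop'): stack = [2, 2], depth = 2
Step 5 ('pop'): stack = [2], depth = 1
Step 6 ('add'): needs 2 value(s) but depth is 1 — STACK UNDERFLOW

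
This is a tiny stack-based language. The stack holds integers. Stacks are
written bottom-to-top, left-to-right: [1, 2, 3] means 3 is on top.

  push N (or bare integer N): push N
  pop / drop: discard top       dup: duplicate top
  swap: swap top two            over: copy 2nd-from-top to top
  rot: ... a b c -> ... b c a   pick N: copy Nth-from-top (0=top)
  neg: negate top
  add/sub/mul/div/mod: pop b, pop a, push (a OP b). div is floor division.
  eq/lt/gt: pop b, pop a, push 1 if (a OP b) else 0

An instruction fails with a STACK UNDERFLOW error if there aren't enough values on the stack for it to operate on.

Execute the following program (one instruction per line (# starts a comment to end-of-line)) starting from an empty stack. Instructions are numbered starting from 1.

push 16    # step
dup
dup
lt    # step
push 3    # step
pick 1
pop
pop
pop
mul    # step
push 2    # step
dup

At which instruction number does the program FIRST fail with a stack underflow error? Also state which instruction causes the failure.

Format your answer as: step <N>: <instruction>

Answer: step 10: mul

Derivation:
Step 1 ('push 16'): stack = [16], depth = 1
Step 2 ('dup'): stack = [16, 16], depth = 2
Step 3 ('dup'): stack = [16, 16, 16], depth = 3
Step 4 ('lt'): stack = [16, 0], depth = 2
Step 5 ('push 3'): stack = [16, 0, 3], depth = 3
Step 6 ('pick 1'): stack = [16, 0, 3, 0], depth = 4
Step 7 ('pop'): stack = [16, 0, 3], depth = 3
Step 8 ('pop'): stack = [16, 0], depth = 2
Step 9 ('pop'): stack = [16], depth = 1
Step 10 ('mul'): needs 2 value(s) but depth is 1 — STACK UNDERFLOW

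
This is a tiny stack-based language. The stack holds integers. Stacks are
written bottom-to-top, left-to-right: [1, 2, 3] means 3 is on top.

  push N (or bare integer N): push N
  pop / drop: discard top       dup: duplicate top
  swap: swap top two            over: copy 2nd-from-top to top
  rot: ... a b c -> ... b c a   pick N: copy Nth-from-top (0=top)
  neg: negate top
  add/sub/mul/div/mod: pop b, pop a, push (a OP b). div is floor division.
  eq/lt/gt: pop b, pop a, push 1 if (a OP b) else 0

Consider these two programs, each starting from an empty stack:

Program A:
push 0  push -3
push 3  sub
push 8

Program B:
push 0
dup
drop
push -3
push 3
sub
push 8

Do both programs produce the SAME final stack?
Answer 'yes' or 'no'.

Answer: yes

Derivation:
Program A trace:
  After 'push 0': [0]
  After 'push -3': [0, -3]
  After 'push 3': [0, -3, 3]
  After 'sub': [0, -6]
  After 'push 8': [0, -6, 8]
Program A final stack: [0, -6, 8]

Program B trace:
  After 'push 0': [0]
  After 'dup': [0, 0]
  After 'drop': [0]
  After 'push -3': [0, -3]
  After 'push 3': [0, -3, 3]
  After 'sub': [0, -6]
  After 'push 8': [0, -6, 8]
Program B final stack: [0, -6, 8]
Same: yes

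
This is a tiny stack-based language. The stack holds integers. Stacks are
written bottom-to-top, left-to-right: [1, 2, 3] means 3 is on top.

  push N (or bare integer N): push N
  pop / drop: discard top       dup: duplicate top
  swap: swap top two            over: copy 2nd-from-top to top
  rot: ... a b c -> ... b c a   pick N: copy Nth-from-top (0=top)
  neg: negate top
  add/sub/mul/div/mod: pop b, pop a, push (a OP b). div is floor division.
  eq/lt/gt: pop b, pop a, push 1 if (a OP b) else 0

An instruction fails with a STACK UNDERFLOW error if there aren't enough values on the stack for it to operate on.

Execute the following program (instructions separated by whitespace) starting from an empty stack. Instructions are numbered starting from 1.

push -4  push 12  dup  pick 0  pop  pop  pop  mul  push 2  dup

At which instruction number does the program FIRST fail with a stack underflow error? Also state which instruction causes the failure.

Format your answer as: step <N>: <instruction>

Answer: step 8: mul

Derivation:
Step 1 ('push -4'): stack = [-4], depth = 1
Step 2 ('push 12'): stack = [-4, 12], depth = 2
Step 3 ('dup'): stack = [-4, 12, 12], depth = 3
Step 4 ('pick 0'): stack = [-4, 12, 12, 12], depth = 4
Step 5 ('pop'): stack = [-4, 12, 12], depth = 3
Step 6 ('pop'): stack = [-4, 12], depth = 2
Step 7 ('pop'): stack = [-4], depth = 1
Step 8 ('mul'): needs 2 value(s) but depth is 1 — STACK UNDERFLOW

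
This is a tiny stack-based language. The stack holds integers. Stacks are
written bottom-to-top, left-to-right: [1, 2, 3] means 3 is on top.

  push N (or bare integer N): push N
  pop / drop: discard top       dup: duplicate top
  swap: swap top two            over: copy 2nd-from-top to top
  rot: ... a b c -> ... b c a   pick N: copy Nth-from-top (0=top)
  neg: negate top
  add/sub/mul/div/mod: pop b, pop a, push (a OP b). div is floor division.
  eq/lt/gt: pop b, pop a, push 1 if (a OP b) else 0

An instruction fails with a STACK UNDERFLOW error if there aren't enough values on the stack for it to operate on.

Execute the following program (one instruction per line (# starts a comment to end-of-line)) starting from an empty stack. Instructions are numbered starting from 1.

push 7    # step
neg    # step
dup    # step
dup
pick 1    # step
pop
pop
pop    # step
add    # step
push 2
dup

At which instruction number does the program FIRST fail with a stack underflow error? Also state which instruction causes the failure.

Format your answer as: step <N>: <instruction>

Step 1 ('push 7'): stack = [7], depth = 1
Step 2 ('neg'): stack = [-7], depth = 1
Step 3 ('dup'): stack = [-7, -7], depth = 2
Step 4 ('dup'): stack = [-7, -7, -7], depth = 3
Step 5 ('pick 1'): stack = [-7, -7, -7, -7], depth = 4
Step 6 ('pop'): stack = [-7, -7, -7], depth = 3
Step 7 ('pop'): stack = [-7, -7], depth = 2
Step 8 ('pop'): stack = [-7], depth = 1
Step 9 ('add'): needs 2 value(s) but depth is 1 — STACK UNDERFLOW

Answer: step 9: add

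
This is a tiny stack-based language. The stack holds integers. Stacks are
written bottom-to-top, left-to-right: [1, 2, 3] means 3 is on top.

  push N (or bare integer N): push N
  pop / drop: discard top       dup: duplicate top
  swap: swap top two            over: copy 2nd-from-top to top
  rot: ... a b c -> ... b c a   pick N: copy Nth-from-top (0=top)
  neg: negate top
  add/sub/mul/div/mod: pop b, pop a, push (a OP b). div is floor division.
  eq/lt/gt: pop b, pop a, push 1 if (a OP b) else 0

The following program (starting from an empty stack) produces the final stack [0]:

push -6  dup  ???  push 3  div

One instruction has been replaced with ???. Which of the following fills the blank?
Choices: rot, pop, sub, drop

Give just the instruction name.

Answer: sub

Derivation:
Stack before ???: [-6, -6]
Stack after ???:  [0]
Checking each choice:
  rot: stack underflow (need 3, have 2)
  pop: produces [-2]
  sub: MATCH
  drop: produces [-2]


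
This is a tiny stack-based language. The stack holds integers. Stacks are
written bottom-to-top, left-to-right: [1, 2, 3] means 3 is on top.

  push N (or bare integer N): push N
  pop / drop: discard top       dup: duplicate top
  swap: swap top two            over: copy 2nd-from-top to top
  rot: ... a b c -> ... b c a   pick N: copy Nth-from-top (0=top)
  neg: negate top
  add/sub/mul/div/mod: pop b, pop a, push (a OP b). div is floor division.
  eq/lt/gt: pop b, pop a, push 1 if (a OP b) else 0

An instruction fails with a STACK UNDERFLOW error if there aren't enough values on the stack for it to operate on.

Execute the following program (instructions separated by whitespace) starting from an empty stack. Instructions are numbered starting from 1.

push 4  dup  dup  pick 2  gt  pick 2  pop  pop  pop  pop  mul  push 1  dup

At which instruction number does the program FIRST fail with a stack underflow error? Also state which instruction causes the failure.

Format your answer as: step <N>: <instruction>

Step 1 ('push 4'): stack = [4], depth = 1
Step 2 ('dup'): stack = [4, 4], depth = 2
Step 3 ('dup'): stack = [4, 4, 4], depth = 3
Step 4 ('pick 2'): stack = [4, 4, 4, 4], depth = 4
Step 5 ('gt'): stack = [4, 4, 0], depth = 3
Step 6 ('pick 2'): stack = [4, 4, 0, 4], depth = 4
Step 7 ('pop'): stack = [4, 4, 0], depth = 3
Step 8 ('pop'): stack = [4, 4], depth = 2
Step 9 ('pop'): stack = [4], depth = 1
Step 10 ('pop'): stack = [], depth = 0
Step 11 ('mul'): needs 2 value(s) but depth is 0 — STACK UNDERFLOW

Answer: step 11: mul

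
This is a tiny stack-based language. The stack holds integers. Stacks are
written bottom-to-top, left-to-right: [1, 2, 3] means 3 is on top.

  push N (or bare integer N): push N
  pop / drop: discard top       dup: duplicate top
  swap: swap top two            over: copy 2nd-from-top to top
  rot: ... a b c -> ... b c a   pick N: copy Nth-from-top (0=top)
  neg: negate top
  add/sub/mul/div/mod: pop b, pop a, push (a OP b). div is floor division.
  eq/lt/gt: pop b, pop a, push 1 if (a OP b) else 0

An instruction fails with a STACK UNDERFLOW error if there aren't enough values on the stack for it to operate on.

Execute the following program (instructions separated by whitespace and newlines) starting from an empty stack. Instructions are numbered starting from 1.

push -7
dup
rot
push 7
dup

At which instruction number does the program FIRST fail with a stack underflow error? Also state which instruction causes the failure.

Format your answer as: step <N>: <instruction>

Answer: step 3: rot

Derivation:
Step 1 ('push -7'): stack = [-7], depth = 1
Step 2 ('dup'): stack = [-7, -7], depth = 2
Step 3 ('rot'): needs 3 value(s) but depth is 2 — STACK UNDERFLOW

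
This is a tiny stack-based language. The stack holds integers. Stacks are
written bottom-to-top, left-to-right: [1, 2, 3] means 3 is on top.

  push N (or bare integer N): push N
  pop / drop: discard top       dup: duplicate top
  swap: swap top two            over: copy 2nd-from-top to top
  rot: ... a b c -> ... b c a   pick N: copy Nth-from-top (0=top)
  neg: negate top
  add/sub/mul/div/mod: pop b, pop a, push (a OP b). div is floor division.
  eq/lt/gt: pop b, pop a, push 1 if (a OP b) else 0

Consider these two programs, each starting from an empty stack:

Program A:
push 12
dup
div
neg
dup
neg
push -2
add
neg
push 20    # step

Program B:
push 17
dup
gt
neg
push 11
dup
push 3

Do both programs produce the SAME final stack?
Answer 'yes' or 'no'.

Answer: no

Derivation:
Program A trace:
  After 'push 12': [12]
  After 'dup': [12, 12]
  After 'div': [1]
  After 'neg': [-1]
  After 'dup': [-1, -1]
  After 'neg': [-1, 1]
  After 'push -2': [-1, 1, -2]
  After 'add': [-1, -1]
  After 'neg': [-1, 1]
  After 'push 20': [-1, 1, 20]
Program A final stack: [-1, 1, 20]

Program B trace:
  After 'push 17': [17]
  After 'dup': [17, 17]
  After 'gt': [0]
  After 'neg': [0]
  After 'push 11': [0, 11]
  After 'dup': [0, 11, 11]
  After 'push 3': [0, 11, 11, 3]
Program B final stack: [0, 11, 11, 3]
Same: no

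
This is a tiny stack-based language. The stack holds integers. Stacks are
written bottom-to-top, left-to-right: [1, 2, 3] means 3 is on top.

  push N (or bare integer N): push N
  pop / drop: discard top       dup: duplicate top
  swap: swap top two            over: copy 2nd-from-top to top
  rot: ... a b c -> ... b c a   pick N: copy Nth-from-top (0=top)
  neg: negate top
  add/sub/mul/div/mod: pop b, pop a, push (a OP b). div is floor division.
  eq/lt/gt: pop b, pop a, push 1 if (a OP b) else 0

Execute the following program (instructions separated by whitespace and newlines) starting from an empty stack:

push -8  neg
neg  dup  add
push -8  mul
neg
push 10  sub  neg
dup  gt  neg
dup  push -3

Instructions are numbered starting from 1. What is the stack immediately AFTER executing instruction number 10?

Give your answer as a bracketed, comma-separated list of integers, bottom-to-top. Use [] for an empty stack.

Answer: [-138]

Derivation:
Step 1 ('push -8'): [-8]
Step 2 ('neg'): [8]
Step 3 ('neg'): [-8]
Step 4 ('dup'): [-8, -8]
Step 5 ('add'): [-16]
Step 6 ('push -8'): [-16, -8]
Step 7 ('mul'): [128]
Step 8 ('neg'): [-128]
Step 9 ('push 10'): [-128, 10]
Step 10 ('sub'): [-138]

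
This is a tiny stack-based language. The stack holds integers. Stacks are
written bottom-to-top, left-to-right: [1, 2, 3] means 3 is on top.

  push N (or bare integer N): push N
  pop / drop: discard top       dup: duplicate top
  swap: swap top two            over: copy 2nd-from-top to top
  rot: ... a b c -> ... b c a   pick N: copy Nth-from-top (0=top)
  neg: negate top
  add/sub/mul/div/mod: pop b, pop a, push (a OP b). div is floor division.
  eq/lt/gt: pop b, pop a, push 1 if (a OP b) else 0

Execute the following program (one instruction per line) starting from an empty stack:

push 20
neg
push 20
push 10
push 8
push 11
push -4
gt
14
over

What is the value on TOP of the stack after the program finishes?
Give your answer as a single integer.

After 'push 20': [20]
After 'neg': [-20]
After 'push 20': [-20, 20]
After 'push 10': [-20, 20, 10]
After 'push 8': [-20, 20, 10, 8]
After 'push 11': [-20, 20, 10, 8, 11]
After 'push -4': [-20, 20, 10, 8, 11, -4]
After 'gt': [-20, 20, 10, 8, 1]
After 'push 14': [-20, 20, 10, 8, 1, 14]
After 'over': [-20, 20, 10, 8, 1, 14, 1]

Answer: 1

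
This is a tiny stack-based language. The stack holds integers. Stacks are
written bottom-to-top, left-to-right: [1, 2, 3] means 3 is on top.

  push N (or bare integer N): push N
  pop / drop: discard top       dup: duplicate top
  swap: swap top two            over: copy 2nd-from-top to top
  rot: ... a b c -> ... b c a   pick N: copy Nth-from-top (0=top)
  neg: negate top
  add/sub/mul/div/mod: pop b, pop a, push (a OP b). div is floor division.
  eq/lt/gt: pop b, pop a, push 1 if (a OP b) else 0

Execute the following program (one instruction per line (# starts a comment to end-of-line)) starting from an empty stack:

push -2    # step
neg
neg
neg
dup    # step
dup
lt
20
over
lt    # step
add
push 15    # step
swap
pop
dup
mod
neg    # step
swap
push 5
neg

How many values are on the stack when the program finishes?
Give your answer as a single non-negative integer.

After 'push -2': stack = [-2] (depth 1)
After 'neg': stack = [2] (depth 1)
After 'neg': stack = [-2] (depth 1)
After 'neg': stack = [2] (depth 1)
After 'dup': stack = [2, 2] (depth 2)
After 'dup': stack = [2, 2, 2] (depth 3)
After 'lt': stack = [2, 0] (depth 2)
After 'push 20': stack = [2, 0, 20] (depth 3)
After 'over': stack = [2, 0, 20, 0] (depth 4)
After 'lt': stack = [2, 0, 0] (depth 3)
After 'add': stack = [2, 0] (depth 2)
After 'push 15': stack = [2, 0, 15] (depth 3)
After 'swap': stack = [2, 15, 0] (depth 3)
After 'pop': stack = [2, 15] (depth 2)
After 'dup': stack = [2, 15, 15] (depth 3)
After 'mod': stack = [2, 0] (depth 2)
After 'neg': stack = [2, 0] (depth 2)
After 'swap': stack = [0, 2] (depth 2)
After 'push 5': stack = [0, 2, 5] (depth 3)
After 'neg': stack = [0, 2, -5] (depth 3)

Answer: 3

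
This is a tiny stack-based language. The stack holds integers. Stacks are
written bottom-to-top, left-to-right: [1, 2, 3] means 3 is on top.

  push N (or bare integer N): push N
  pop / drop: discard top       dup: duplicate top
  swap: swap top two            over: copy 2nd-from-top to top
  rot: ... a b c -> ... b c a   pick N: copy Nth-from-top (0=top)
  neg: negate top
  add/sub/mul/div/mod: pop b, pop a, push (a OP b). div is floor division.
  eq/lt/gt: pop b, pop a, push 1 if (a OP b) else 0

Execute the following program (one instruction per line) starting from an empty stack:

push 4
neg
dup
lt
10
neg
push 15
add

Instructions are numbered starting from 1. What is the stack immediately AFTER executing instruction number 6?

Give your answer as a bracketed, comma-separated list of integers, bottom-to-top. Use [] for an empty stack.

Answer: [0, -10]

Derivation:
Step 1 ('push 4'): [4]
Step 2 ('neg'): [-4]
Step 3 ('dup'): [-4, -4]
Step 4 ('lt'): [0]
Step 5 ('10'): [0, 10]
Step 6 ('neg'): [0, -10]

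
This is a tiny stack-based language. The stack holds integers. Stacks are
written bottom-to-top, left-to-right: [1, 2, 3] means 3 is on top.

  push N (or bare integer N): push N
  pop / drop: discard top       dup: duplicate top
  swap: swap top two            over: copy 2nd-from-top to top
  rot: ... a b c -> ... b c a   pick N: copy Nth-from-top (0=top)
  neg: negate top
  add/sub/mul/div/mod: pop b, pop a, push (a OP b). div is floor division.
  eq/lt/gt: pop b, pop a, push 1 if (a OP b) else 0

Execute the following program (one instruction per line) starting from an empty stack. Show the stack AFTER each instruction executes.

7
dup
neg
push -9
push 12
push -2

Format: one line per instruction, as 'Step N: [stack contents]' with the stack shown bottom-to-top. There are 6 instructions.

Step 1: [7]
Step 2: [7, 7]
Step 3: [7, -7]
Step 4: [7, -7, -9]
Step 5: [7, -7, -9, 12]
Step 6: [7, -7, -9, 12, -2]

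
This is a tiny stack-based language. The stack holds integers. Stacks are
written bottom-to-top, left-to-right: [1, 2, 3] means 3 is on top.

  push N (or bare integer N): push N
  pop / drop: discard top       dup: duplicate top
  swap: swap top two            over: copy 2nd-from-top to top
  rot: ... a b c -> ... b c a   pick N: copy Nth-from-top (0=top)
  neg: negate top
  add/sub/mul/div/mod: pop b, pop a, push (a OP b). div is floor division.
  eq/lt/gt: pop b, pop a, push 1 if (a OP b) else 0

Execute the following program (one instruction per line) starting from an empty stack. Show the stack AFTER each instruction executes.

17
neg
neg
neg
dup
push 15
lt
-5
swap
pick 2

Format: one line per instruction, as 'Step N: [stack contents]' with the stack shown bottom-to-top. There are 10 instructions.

Step 1: [17]
Step 2: [-17]
Step 3: [17]
Step 4: [-17]
Step 5: [-17, -17]
Step 6: [-17, -17, 15]
Step 7: [-17, 1]
Step 8: [-17, 1, -5]
Step 9: [-17, -5, 1]
Step 10: [-17, -5, 1, -17]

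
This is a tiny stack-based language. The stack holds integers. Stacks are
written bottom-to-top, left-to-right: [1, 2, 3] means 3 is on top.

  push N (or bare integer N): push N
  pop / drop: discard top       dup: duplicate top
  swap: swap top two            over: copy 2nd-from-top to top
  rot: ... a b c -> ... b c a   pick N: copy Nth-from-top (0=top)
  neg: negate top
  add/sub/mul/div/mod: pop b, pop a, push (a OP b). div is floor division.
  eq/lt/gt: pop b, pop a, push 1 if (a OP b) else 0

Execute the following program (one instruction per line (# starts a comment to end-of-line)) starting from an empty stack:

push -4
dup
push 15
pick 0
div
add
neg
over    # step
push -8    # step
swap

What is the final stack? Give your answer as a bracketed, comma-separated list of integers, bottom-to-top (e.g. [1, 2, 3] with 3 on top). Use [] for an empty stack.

After 'push -4': [-4]
After 'dup': [-4, -4]
After 'push 15': [-4, -4, 15]
After 'pick 0': [-4, -4, 15, 15]
After 'div': [-4, -4, 1]
After 'add': [-4, -3]
After 'neg': [-4, 3]
After 'over': [-4, 3, -4]
After 'push -8': [-4, 3, -4, -8]
After 'swap': [-4, 3, -8, -4]

Answer: [-4, 3, -8, -4]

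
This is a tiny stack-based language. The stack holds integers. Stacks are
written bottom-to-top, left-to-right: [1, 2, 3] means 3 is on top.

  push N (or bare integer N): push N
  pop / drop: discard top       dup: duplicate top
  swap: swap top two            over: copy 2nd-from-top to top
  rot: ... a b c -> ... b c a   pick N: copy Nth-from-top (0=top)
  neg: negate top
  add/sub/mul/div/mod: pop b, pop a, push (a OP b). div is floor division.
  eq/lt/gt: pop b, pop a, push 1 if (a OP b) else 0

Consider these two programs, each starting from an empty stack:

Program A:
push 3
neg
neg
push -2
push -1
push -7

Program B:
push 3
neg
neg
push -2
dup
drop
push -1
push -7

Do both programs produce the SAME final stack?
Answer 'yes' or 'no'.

Answer: yes

Derivation:
Program A trace:
  After 'push 3': [3]
  After 'neg': [-3]
  After 'neg': [3]
  After 'push -2': [3, -2]
  After 'push -1': [3, -2, -1]
  After 'push -7': [3, -2, -1, -7]
Program A final stack: [3, -2, -1, -7]

Program B trace:
  After 'push 3': [3]
  After 'neg': [-3]
  After 'neg': [3]
  After 'push -2': [3, -2]
  After 'dup': [3, -2, -2]
  After 'drop': [3, -2]
  After 'push -1': [3, -2, -1]
  After 'push -7': [3, -2, -1, -7]
Program B final stack: [3, -2, -1, -7]
Same: yes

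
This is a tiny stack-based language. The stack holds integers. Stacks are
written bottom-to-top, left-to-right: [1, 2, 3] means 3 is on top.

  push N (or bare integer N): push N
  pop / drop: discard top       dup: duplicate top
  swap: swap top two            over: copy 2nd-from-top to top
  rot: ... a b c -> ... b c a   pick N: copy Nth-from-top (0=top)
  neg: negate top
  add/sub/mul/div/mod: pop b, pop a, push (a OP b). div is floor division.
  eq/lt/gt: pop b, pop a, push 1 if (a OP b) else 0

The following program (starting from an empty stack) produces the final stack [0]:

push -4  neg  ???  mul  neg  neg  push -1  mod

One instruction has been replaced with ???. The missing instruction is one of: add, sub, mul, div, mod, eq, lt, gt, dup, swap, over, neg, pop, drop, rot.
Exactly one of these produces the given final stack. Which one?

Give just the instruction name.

Stack before ???: [4]
Stack after ???:  [4, 4]
The instruction that transforms [4] -> [4, 4] is: dup

Answer: dup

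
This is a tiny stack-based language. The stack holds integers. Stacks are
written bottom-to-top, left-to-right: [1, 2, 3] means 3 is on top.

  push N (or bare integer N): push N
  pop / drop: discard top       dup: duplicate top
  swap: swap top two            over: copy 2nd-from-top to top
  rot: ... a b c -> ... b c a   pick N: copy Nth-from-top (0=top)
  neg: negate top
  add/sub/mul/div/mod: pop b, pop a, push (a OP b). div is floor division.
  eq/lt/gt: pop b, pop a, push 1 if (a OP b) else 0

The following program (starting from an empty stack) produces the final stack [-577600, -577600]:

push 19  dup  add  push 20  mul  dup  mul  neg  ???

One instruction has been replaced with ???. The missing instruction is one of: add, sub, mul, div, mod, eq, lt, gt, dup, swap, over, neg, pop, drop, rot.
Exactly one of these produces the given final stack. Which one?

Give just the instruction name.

Answer: dup

Derivation:
Stack before ???: [-577600]
Stack after ???:  [-577600, -577600]
The instruction that transforms [-577600] -> [-577600, -577600] is: dup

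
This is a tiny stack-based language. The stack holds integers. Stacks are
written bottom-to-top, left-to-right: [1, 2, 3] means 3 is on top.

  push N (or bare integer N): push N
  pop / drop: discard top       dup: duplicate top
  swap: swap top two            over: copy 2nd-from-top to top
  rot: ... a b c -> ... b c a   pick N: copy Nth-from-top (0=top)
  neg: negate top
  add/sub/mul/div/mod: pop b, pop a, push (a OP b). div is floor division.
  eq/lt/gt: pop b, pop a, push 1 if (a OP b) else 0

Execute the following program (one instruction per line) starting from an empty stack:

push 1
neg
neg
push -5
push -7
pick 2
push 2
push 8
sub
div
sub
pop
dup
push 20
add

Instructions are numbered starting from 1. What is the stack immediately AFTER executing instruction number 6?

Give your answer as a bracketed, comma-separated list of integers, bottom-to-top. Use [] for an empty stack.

Answer: [1, -5, -7, 1]

Derivation:
Step 1 ('push 1'): [1]
Step 2 ('neg'): [-1]
Step 3 ('neg'): [1]
Step 4 ('push -5'): [1, -5]
Step 5 ('push -7'): [1, -5, -7]
Step 6 ('pick 2'): [1, -5, -7, 1]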